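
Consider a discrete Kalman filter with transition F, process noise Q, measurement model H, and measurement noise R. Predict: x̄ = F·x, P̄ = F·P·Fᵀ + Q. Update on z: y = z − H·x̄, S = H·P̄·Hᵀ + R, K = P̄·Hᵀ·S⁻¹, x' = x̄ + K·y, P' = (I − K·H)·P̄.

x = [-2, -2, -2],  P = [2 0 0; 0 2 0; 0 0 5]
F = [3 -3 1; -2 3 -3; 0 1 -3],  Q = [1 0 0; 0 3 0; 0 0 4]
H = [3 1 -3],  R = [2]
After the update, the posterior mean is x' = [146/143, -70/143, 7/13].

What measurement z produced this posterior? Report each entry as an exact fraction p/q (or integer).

z = [1]

x̄ = F·x = [-2, 4, 4]
P̄ = F·P·Fᵀ + Q = [42 -45 -21; -45 74 51; -21 51 51]
S = H·P̄·Hᵀ + R = [715]
K = P̄·Hᵀ·S⁻¹ = [144/715; -214/715; -3/13]
x' − x̄ = [432/143, -642/143, -45/13] = K·y
y = (KᵀK)⁻¹·Kᵀ·(x' − x̄) = [15]
z = y + H·x̄ = [15] + [-14] = [1]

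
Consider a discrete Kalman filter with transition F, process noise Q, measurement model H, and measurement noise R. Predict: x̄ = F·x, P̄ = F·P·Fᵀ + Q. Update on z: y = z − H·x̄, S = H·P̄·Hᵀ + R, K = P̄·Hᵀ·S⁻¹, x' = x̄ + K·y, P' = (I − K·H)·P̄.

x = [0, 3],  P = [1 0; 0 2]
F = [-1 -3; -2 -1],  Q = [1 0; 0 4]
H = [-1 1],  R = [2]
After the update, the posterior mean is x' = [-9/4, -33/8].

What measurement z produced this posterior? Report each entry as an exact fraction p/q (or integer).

z = [-3]

x̄ = F·x = [-9, -3]
P̄ = F·P·Fᵀ + Q = [20 8; 8 10]
S = H·P̄·Hᵀ + R = [16]
K = P̄·Hᵀ·S⁻¹ = [-3/4; 1/8]
x' − x̄ = [27/4, -9/8] = K·y
y = (KᵀK)⁻¹·Kᵀ·(x' − x̄) = [-9]
z = y + H·x̄ = [-9] + [6] = [-3]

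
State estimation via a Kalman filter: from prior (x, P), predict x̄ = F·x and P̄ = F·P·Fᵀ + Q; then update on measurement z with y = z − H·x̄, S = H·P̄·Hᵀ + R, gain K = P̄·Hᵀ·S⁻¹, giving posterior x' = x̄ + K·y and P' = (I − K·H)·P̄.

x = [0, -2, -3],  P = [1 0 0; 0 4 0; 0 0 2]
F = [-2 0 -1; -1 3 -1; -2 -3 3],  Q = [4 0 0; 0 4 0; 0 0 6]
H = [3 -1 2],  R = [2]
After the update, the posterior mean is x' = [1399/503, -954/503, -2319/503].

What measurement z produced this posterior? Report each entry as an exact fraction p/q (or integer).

z = [1]

x̄ = F·x = [3, -3, -3]
P̄ = F·P·Fᵀ + Q = [10 4 -2; 4 43 -40; -2 -40 64]
S = H·P̄·Hᵀ + R = [503]
K = P̄·Hᵀ·S⁻¹ = [22/503; -111/503; 162/503]
x' − x̄ = [-110/503, 555/503, -810/503] = K·y
y = (KᵀK)⁻¹·Kᵀ·(x' − x̄) = [-5]
z = y + H·x̄ = [-5] + [6] = [1]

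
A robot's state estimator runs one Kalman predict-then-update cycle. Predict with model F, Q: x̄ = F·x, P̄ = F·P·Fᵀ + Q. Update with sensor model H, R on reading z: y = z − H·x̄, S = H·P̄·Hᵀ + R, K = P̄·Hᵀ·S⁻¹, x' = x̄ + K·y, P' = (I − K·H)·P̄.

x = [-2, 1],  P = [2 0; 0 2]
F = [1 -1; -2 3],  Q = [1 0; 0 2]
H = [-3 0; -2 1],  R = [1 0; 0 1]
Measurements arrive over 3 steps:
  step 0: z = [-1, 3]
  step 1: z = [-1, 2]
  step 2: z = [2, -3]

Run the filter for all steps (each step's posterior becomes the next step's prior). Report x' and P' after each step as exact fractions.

step 0: x' = [34/247, 739/247], P' = [45/494 35/247; 35/247 274/247]
step 1: x' = [19099/79455, 71653/26485], P' = [7153/79455 3676/26485; 3676/26485 28646/26485]
step 2: x' = [-4563792/12524509, -32765539/12524509], P' = [1127394/12524509 1736828/12524509; 1736828/12524509 13528380/12524509]

step 0: x̄ = F·x = [-3, 7]
step 0: P̄ = F·P·Fᵀ + Q = [5 -10; -10 28]
step 0: y = z − H·x̄ = [-10, -10]
step 0: S = H·P̄·Hᵀ + R = [46 60; 60 89]
step 0: K = P̄·Hᵀ·S⁻¹ = [-135/494 -10/247; -105/247 204/247]
step 0: x' = x̄ + K·y = [34/247, 739/247]
step 0: P' = (I − K·H)·P̄ = [45/494 35/247; 35/247 274/247]
step 1: x̄ = F·x = [-705/247, 2149/247]
step 1: P̄ = F·P·Fᵀ + Q = [947/494 -692/247; -692/247 2630/247]
step 1: y = z − H·x̄ = [-2362/247, -3065/247]
step 1: S = H·P̄·Hᵀ + R = [9017/494 4917/247; 4917/247 7539/247]
step 1: K = P̄·Hᵀ·S⁻¹ = [-7153/26485 -3278/79455; -11028/26485 21294/26485]
step 1: x' = x̄ + K·y = [19099/79455, 71653/26485]
step 1: P' = (I − K·H)·P̄ = [7153/79455 3676/26485; 3676/26485 28646/26485]
step 2: x̄ = F·x = [-39172/15891, 606679/79455]
step 2: P̄ = F·P·Fᵀ + Q = [30098/15891 -43396/15891; -43396/15891 828628/79455]
step 2: y = z − H·x̄ = [-28578/5297, -1236764/79455]
step 2: S = H·P̄·Hᵀ + R = [95591/5297 103592/5297; 103592/5297 2377963/79455]
step 2: K = P̄·Hᵀ·S⁻¹ = [-3382182/12524509 -517960/12524509; -5210484/12524509 10054724/12524509]
step 2: x' = x̄ + K·y = [-4563792/12524509, -32765539/12524509]
step 2: P' = (I − K·H)·P̄ = [1127394/12524509 1736828/12524509; 1736828/12524509 13528380/12524509]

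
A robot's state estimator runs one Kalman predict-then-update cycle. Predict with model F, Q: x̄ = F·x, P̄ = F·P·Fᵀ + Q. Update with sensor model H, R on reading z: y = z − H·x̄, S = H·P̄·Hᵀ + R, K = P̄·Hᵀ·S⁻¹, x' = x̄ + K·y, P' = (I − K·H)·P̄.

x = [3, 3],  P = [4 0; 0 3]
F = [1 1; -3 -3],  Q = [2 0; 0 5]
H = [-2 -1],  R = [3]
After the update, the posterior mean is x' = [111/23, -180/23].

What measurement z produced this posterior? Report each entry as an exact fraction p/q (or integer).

z = [-3]

x̄ = F·x = [6, -18]
P̄ = F·P·Fᵀ + Q = [9 -21; -21 68]
S = H·P̄·Hᵀ + R = [23]
K = P̄·Hᵀ·S⁻¹ = [3/23; -26/23]
x' − x̄ = [-27/23, 234/23] = K·y
y = (KᵀK)⁻¹·Kᵀ·(x' − x̄) = [-9]
z = y + H·x̄ = [-9] + [6] = [-3]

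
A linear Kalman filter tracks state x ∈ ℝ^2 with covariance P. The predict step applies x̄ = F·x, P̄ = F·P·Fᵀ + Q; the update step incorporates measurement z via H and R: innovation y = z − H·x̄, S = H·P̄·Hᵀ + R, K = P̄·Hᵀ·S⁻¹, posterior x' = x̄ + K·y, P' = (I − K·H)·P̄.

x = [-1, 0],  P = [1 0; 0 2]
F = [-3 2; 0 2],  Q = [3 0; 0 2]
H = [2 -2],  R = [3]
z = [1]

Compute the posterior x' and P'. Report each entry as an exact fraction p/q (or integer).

x' = [57/59, 20/59]
P' = [604/59 568/59; 568/59 574/59]

x̄ = F·x = [3, 0]
P̄ = F·P·Fᵀ + Q = [20 8; 8 10]
y = z − H·x̄ = [-5]
S = H·P̄·Hᵀ + R = [59]
K = P̄·Hᵀ·S⁻¹ = [24/59; -4/59]
x' = x̄ + K·y = [57/59, 20/59]
P' = (I − K·H)·P̄ = [604/59 568/59; 568/59 574/59]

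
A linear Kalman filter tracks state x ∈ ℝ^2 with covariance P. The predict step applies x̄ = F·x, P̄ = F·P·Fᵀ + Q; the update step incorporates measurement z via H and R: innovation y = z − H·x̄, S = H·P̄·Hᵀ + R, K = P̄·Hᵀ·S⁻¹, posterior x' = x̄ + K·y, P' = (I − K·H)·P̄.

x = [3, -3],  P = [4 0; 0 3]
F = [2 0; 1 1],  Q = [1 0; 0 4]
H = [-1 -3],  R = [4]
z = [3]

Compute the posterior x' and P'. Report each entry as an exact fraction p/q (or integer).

x̄ = F·x = [6, 0]
P̄ = F·P·Fᵀ + Q = [17 8; 8 11]
y = z − H·x̄ = [9]
S = H·P̄·Hᵀ + R = [168]
K = P̄·Hᵀ·S⁻¹ = [-41/168; -41/168]
x' = x̄ + K·y = [213/56, -123/56]
P' = (I − K·H)·P̄ = [1175/168 -337/168; -337/168 167/168]

x' = [213/56, -123/56]
P' = [1175/168 -337/168; -337/168 167/168]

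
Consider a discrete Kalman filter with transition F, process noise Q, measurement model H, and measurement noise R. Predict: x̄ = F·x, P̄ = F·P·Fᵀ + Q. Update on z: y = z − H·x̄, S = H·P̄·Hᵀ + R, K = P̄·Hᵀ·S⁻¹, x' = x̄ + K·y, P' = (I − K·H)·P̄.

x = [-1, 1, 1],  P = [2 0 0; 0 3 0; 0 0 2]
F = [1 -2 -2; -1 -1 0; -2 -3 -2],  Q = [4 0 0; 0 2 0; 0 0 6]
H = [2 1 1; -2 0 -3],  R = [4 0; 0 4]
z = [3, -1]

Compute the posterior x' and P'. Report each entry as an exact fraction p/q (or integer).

x̄ = F·x = [-5, 0, -3]
P̄ = F·P·Fᵀ + Q = [26 4 22; 4 7 13; 22 13 49]
y = z − H·x̄ = [16, -20]
S = H·P̄·Hᵀ + R = [294 -474; -474 813]
K = P̄·Hᵀ·S⁻¹ = [1247/2391 380/2391; 27/797 -91/2391; -242/797 -985/2391]
x' = x̄ + K·y = [397/2391, 3116/2391, 911/2391]
P' = (I − K·H)·P̄ = [9740/2391 -7492/2391 -7000/2391; -7492/2391 10192/2391 5116/2391; -7000/2391 5116/2391 5980/2391]

x' = [397/2391, 3116/2391, 911/2391]
P' = [9740/2391 -7492/2391 -7000/2391; -7492/2391 10192/2391 5116/2391; -7000/2391 5116/2391 5980/2391]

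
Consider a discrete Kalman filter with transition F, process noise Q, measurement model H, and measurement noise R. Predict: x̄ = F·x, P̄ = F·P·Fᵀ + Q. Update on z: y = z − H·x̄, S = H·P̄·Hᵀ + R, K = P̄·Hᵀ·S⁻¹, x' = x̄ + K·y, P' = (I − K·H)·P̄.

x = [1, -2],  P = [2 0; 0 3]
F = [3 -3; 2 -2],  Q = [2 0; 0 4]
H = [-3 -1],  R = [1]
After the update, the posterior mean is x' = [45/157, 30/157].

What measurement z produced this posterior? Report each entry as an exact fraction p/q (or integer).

z = [-1]

x̄ = F·x = [9, 6]
P̄ = F·P·Fᵀ + Q = [47 30; 30 24]
S = H·P̄·Hᵀ + R = [628]
K = P̄·Hᵀ·S⁻¹ = [-171/628; -57/314]
x' − x̄ = [-1368/157, -912/157] = K·y
y = (KᵀK)⁻¹·Kᵀ·(x' − x̄) = [32]
z = y + H·x̄ = [32] + [-33] = [-1]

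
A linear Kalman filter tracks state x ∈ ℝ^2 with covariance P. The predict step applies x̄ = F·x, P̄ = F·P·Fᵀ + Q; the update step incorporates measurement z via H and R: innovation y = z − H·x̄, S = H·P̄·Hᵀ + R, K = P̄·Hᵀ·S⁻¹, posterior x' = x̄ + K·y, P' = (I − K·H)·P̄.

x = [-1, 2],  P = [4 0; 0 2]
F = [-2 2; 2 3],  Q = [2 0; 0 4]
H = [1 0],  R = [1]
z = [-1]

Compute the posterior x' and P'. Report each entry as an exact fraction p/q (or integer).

x̄ = F·x = [6, 4]
P̄ = F·P·Fᵀ + Q = [26 -4; -4 38]
y = z − H·x̄ = [-7]
S = H·P̄·Hᵀ + R = [27]
K = P̄·Hᵀ·S⁻¹ = [26/27; -4/27]
x' = x̄ + K·y = [-20/27, 136/27]
P' = (I − K·H)·P̄ = [26/27 -4/27; -4/27 1010/27]

x' = [-20/27, 136/27]
P' = [26/27 -4/27; -4/27 1010/27]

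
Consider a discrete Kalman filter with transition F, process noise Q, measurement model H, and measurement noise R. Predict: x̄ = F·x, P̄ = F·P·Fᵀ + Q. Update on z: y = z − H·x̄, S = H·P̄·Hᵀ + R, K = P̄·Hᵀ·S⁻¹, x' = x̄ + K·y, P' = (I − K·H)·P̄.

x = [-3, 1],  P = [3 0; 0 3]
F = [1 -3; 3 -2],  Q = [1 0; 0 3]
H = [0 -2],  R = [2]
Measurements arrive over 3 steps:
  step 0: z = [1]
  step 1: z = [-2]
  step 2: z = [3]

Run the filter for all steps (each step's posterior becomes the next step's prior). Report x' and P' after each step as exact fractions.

step 0: x' = [57/85, -53/85], P' = [1177/85 27/85; 27/85 42/85]
step 1: x' = [5544/3067, 21661/21469], P' = [12482/3067 498/3067; 498/3067 10692/21469]
step 2: x' = [-4927557/1724887, -2482025/1724887], P' = [7072593/1724887 287928/1724887; 287928/1724887 851709/1724887]

step 0: x̄ = F·x = [-6, -11]
step 0: P̄ = F·P·Fᵀ + Q = [31 27; 27 42]
step 0: y = z − H·x̄ = [-21]
step 0: S = H·P̄·Hᵀ + R = [170]
step 0: K = P̄·Hᵀ·S⁻¹ = [-27/85; -42/85]
step 0: x' = x̄ + K·y = [57/85, -53/85]
step 0: P' = (I − K·H)·P̄ = [1177/85 27/85; 27/85 42/85]
step 1: x̄ = F·x = [216/85, 277/85]
step 1: P̄ = F·P·Fᵀ + Q = [1478/85 3486/85; 3486/85 10692/85]
step 1: y = z − H·x̄ = [384/85]
step 1: S = H·P̄·Hᵀ + R = [42938/85]
step 1: K = P̄·Hᵀ·S⁻¹ = [-498/3067; -10692/21469]
step 1: x' = x̄ + K·y = [5544/3067, 21661/21469]
step 1: P' = (I − K·H)·P̄ = [12482/3067 498/3067; 498/3067 10692/21469]
step 2: x̄ = F·x = [-26175/21469, 73102/21469]
step 2: P̄ = F·P·Fᵀ + Q = [184155/21469 287928/21469; 287928/21469 851709/21469]
step 2: y = z − H·x̄ = [210611/21469]
step 2: S = H·P̄·Hᵀ + R = [3449774/21469]
step 2: K = P̄·Hᵀ·S⁻¹ = [-287928/1724887; -851709/1724887]
step 2: x' = x̄ + K·y = [-4927557/1724887, -2482025/1724887]
step 2: P' = (I − K·H)·P̄ = [7072593/1724887 287928/1724887; 287928/1724887 851709/1724887]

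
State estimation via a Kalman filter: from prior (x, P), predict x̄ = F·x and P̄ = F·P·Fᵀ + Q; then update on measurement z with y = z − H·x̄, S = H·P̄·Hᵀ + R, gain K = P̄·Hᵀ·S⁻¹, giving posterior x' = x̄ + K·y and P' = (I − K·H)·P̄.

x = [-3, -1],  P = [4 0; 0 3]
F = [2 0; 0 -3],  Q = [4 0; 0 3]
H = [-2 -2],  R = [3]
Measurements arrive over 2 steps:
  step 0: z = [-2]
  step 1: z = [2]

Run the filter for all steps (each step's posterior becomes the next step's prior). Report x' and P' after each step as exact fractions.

step 0: x̄ = F·x = [-6, 3]
step 0: P̄ = F·P·Fᵀ + Q = [20 0; 0 30]
step 0: y = z − H·x̄ = [-8]
step 0: S = H·P̄·Hᵀ + R = [203]
step 0: K = P̄·Hᵀ·S⁻¹ = [-40/203; -60/203]
step 0: x' = x̄ + K·y = [-898/203, 1089/203]
step 0: P' = (I − K·H)·P̄ = [2460/203 -2400/203; -2400/203 2490/203]
step 1: x̄ = F·x = [-1796/203, -3267/203]
step 1: P̄ = F·P·Fᵀ + Q = [10652/203 14400/203; 14400/203 23019/203]
step 1: y = z − H·x̄ = [-9720/203]
step 1: S = H·P̄·Hᵀ + R = [250493/203]
step 1: K = P̄·Hᵀ·S⁻¹ = [-50104/250493; -74838/250493]
step 1: x' = x̄ + K·y = [182884/250493, -447957/250493]
step 1: P' = (I − K·H)·P̄ = [777540/250493 -702384/250493; -702384/250493 814641/250493]

step 0: x' = [-898/203, 1089/203], P' = [2460/203 -2400/203; -2400/203 2490/203]
step 1: x' = [182884/250493, -447957/250493], P' = [777540/250493 -702384/250493; -702384/250493 814641/250493]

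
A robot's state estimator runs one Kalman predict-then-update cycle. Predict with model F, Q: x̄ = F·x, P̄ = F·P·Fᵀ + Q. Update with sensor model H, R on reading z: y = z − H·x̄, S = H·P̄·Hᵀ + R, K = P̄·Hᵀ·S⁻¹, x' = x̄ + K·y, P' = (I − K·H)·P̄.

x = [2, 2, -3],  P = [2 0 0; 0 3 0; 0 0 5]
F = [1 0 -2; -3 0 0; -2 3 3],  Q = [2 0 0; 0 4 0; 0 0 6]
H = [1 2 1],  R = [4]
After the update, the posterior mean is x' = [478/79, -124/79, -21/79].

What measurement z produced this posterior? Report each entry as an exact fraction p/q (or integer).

z = [3]

x̄ = F·x = [8, -6, -7]
P̄ = F·P·Fᵀ + Q = [24 -6 -34; -6 22 12; -34 12 86]
S = H·P̄·Hᵀ + R = [158]
K = P̄·Hᵀ·S⁻¹ = [-11/79; 25/79; 38/79]
x' − x̄ = [-154/79, 350/79, 532/79] = K·y
y = (KᵀK)⁻¹·Kᵀ·(x' − x̄) = [14]
z = y + H·x̄ = [14] + [-11] = [3]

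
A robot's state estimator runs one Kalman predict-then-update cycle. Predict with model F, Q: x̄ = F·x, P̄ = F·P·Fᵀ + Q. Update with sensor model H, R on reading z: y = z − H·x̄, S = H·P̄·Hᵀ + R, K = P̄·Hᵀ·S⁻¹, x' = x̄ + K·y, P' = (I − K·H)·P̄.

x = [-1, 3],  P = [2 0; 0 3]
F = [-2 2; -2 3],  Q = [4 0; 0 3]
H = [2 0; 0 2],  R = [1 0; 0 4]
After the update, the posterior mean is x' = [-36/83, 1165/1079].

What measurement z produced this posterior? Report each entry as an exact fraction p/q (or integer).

x̄ = F·x = [8, 11]
P̄ = F·P·Fᵀ + Q = [24 26; 26 38]
S = H·P̄·Hᵀ + R = [97 104; 104 156]
K = P̄·Hᵀ·S⁻¹ = [40/83 1/83; 4/83 491/1079]
x' − x̄ = [-700/83, -10704/1079] = K·y
y = (KᵀK)⁻¹·Kᵀ·(x' − x̄) = [-17, -20]
z = y + H·x̄ = [-17, -20] + [16, 22] = [-1, 2]

z = [-1, 2]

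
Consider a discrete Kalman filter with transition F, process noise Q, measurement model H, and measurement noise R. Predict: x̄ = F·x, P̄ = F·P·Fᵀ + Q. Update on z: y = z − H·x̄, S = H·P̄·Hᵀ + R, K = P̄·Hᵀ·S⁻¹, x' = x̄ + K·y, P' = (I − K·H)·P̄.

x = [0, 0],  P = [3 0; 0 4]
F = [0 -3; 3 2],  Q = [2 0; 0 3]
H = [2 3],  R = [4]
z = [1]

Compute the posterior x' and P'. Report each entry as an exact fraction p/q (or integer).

x̄ = F·x = [0, 0]
P̄ = F·P·Fᵀ + Q = [38 -24; -24 46]
y = z − H·x̄ = [1]
S = H·P̄·Hᵀ + R = [282]
K = P̄·Hᵀ·S⁻¹ = [2/141; 15/47]
x' = x̄ + K·y = [2/141, 15/47]
P' = (I − K·H)·P̄ = [5350/141 -1188/47; -1188/47 812/47]

x' = [2/141, 15/47]
P' = [5350/141 -1188/47; -1188/47 812/47]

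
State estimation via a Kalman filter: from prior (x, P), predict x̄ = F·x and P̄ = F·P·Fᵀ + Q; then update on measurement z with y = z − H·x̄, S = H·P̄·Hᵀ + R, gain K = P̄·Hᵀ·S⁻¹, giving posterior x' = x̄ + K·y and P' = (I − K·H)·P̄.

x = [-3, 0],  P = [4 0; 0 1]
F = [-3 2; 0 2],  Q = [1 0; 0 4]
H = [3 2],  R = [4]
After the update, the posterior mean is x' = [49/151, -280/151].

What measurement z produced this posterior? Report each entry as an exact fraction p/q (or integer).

z = [-3]

x̄ = F·x = [9, 0]
P̄ = F·P·Fᵀ + Q = [41 4; 4 8]
S = H·P̄·Hᵀ + R = [453]
K = P̄·Hᵀ·S⁻¹ = [131/453; 28/453]
x' − x̄ = [-1310/151, -280/151] = K·y
y = (KᵀK)⁻¹·Kᵀ·(x' − x̄) = [-30]
z = y + H·x̄ = [-30] + [27] = [-3]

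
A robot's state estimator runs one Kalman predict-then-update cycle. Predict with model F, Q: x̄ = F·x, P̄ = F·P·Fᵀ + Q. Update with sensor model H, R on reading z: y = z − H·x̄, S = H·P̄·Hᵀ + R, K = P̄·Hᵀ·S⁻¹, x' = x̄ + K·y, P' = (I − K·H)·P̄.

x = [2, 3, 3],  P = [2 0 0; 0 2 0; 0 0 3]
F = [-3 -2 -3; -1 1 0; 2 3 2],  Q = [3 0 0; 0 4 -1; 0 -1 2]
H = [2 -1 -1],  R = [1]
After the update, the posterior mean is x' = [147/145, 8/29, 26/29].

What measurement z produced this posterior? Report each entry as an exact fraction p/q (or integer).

x̄ = F·x = [-21, 1, 19]
P̄ = F·P·Fᵀ + Q = [56 2 -42; 2 8 1; -42 1 40]
S = H·P̄·Hᵀ + R = [435]
K = P̄·Hᵀ·S⁻¹ = [152/435; -1/87; -25/87]
x' − x̄ = [3192/145, -21/29, -525/29] = K·y
y = (KᵀK)⁻¹·Kᵀ·(x' − x̄) = [63]
z = y + H·x̄ = [63] + [-62] = [1]

z = [1]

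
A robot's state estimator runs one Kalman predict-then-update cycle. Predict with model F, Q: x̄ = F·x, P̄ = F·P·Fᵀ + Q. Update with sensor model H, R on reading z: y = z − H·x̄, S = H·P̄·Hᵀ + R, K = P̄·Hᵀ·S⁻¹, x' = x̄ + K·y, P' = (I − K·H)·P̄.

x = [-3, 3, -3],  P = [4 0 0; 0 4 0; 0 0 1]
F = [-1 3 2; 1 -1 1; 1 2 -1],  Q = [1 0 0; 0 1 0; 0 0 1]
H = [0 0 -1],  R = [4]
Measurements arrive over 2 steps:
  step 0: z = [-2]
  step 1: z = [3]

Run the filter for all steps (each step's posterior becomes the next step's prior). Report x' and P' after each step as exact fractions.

step 0: x̄ = F·x = [6, -9, 6]
step 0: P̄ = F·P·Fᵀ + Q = [45 -14 18; -14 10 -5; 18 -5 22]
step 0: y = z − H·x̄ = [4]
step 0: S = H·P̄·Hᵀ + R = [26]
step 0: K = P̄·Hᵀ·S⁻¹ = [-9/13; 5/26; -11/13]
step 0: x' = x̄ + K·y = [42/13, -107/13, 34/13]
step 0: P' = (I − K·H)·P̄ = [423/13 -137/13 36/13; -137/13 235/26 -10/13; 36/13 -10/13 44/13]
step 1: x̄ = F·x = [-295/13, 183/13, -206/13]
step 1: P̄ = F·P·Fᵀ + Q = [4455/26 -2419/26 155/13; -2419/26 1927/26 -23/13; 155/13 -23/13 370/13]
step 1: y = z − H·x̄ = [-167/13]
step 1: S = H·P̄·Hᵀ + R = [422/13]
step 1: K = P̄·Hᵀ·S⁻¹ = [-155/422; 23/422; -185/211]
step 1: x' = x̄ + K·y = [-7585/422, 5645/422, -967/211]
step 1: P' = (I − K·H)·P̄ = [35230/211 -19494/211 310/211; -19494/211 15618/211 -46/211; 310/211 -46/211 740/211]

step 0: x' = [42/13, -107/13, 34/13], P' = [423/13 -137/13 36/13; -137/13 235/26 -10/13; 36/13 -10/13 44/13]
step 1: x' = [-7585/422, 5645/422, -967/211], P' = [35230/211 -19494/211 310/211; -19494/211 15618/211 -46/211; 310/211 -46/211 740/211]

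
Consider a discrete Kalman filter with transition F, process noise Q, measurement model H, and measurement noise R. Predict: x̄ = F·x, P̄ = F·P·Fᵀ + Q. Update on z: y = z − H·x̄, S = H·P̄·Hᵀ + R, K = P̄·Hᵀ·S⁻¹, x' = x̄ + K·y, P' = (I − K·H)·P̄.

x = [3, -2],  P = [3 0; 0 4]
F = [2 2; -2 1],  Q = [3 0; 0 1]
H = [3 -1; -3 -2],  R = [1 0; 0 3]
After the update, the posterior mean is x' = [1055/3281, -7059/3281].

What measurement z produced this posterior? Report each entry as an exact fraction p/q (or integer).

x̄ = F·x = [2, -8]
P̄ = F·P·Fᵀ + Q = [31 -4; -4 17]
S = H·P̄·Hᵀ + R = [321 -233; -233 302]
K = P̄·Hᵀ·S⁻¹ = [9489/42653 -4684/42653; -1068/3281 -1063/3281]
x' − x̄ = [-5507/3281, 19189/3281] = K·y
y = (KᵀK)⁻¹·Kᵀ·(x' − x̄) = [-11, -7]
z = y + H·x̄ = [-11, -7] + [14, 10] = [3, 3]

z = [3, 3]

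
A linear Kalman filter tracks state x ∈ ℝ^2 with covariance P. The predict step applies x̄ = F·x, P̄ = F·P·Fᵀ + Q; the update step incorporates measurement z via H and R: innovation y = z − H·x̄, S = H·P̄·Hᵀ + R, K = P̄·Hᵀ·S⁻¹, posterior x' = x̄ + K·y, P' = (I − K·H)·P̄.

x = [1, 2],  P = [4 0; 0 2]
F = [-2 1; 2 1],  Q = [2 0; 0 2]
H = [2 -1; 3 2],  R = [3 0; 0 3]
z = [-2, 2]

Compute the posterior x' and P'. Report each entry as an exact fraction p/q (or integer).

x̄ = F·x = [0, 4]
P̄ = F·P·Fᵀ + Q = [20 -14; -14 20]
y = z − H·x̄ = [2, -6]
S = H·P̄·Hᵀ + R = [159 66; 66 95]
K = P̄·Hᵀ·S⁻¹ = [1006/3583 508/3583; -1476/3583 950/3583]
x' = x̄ + K·y = [-1036/3583, 5680/3583]
P' = (I − K·H)·P̄ = [1080/3583 -858/3583; -858/3583 2712/3583]

x' = [-1036/3583, 5680/3583]
P' = [1080/3583 -858/3583; -858/3583 2712/3583]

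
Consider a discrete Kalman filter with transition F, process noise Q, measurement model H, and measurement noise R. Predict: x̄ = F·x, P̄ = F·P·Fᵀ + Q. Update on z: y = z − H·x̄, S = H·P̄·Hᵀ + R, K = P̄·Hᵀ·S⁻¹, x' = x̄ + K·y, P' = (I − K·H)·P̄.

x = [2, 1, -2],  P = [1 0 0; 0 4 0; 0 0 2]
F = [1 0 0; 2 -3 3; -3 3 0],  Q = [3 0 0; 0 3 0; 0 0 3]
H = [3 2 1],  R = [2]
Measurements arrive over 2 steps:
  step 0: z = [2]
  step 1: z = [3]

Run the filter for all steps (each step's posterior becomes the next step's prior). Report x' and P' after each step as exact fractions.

step 0: x' = [151/56, -11/28, -303/56], P' = [503/168 -391/84 27/56; -391/84 713/42 -531/28; 27/56 -531/28 2013/56]
step 1: x' = [1216785/395864, 1849605/395864, -6169869/395864], P' = [2132359/395864 -663613/395864 -5057139/395864; -663613/395864 7017895/395864 -11562063/395864; -5057139/395864 -11562063/395864 38082687/395864]

step 0: x̄ = F·x = [2, -5, -3]
step 0: P̄ = F·P·Fᵀ + Q = [4 2 -3; 2 61 -42; -3 -42 48]
step 0: y = z − H·x̄ = [9]
step 0: S = H·P̄·Hᵀ + R = [168]
step 0: K = P̄·Hᵀ·S⁻¹ = [13/168; 43/84; -15/56]
step 0: x' = x̄ + K·y = [151/56, -11/28, -303/56]
step 0: P' = (I − K·H)·P̄ = [503/168 -391/84 27/56; -391/84 713/42 -531/28; 27/56 -531/28 2013/56]
step 1: x̄ = F·x = [151/56, -541/56, -519/56]
step 1: P̄ = F·P·Fᵀ + Q = [1007/168 3595/168 -1285/56; 3595/168 150239/168 -23273/56; -1285/56 -23273/56 14925/56]
step 1: y = z − H·x̄ = [47/2]
step 1: S = H·P̄·Hᵀ + R = [7069/3]
step 1: K = P̄·Hᵀ·S⁻¹ = [227/14138; 8623/14138; -3801/14138]
step 1: x' = x̄ + K·y = [1216785/395864, 1849605/395864, -6169869/395864]
step 1: P' = (I − K·H)·P̄ = [2132359/395864 -663613/395864 -5057139/395864; -663613/395864 7017895/395864 -11562063/395864; -5057139/395864 -11562063/395864 38082687/395864]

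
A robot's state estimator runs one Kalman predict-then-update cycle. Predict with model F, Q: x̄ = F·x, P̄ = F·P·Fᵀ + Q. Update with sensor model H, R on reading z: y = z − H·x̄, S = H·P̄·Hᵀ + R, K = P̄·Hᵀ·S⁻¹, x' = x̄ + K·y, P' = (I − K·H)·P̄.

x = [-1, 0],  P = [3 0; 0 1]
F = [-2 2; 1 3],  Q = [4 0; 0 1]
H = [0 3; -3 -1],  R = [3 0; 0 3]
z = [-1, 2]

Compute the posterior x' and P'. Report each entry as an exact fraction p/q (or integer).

x' = [-3694/7333, -2666/7333]
P' = [2660/7333 -780/7333; -780/7333 2379/7333]

x̄ = F·x = [2, -1]
P̄ = F·P·Fᵀ + Q = [20 0; 0 13]
y = z − H·x̄ = [2, 7]
S = H·P̄·Hᵀ + R = [120 -39; -39 196]
K = P̄·Hᵀ·S⁻¹ = [-780/7333 -2400/7333; 2379/7333 -13/7333]
x' = x̄ + K·y = [-3694/7333, -2666/7333]
P' = (I − K·H)·P̄ = [2660/7333 -780/7333; -780/7333 2379/7333]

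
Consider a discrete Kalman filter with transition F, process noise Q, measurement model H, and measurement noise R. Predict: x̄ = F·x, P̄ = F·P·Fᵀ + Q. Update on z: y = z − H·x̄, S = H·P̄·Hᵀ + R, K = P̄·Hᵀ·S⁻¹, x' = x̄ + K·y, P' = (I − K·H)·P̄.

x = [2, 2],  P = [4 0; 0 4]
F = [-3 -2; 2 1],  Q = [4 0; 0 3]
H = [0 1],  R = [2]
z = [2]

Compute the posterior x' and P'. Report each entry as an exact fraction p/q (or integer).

x' = [-122/25, 58/25]
P' = [376/25 -64/25; -64/25 46/25]

x̄ = F·x = [-10, 6]
P̄ = F·P·Fᵀ + Q = [56 -32; -32 23]
y = z − H·x̄ = [-4]
S = H·P̄·Hᵀ + R = [25]
K = P̄·Hᵀ·S⁻¹ = [-32/25; 23/25]
x' = x̄ + K·y = [-122/25, 58/25]
P' = (I − K·H)·P̄ = [376/25 -64/25; -64/25 46/25]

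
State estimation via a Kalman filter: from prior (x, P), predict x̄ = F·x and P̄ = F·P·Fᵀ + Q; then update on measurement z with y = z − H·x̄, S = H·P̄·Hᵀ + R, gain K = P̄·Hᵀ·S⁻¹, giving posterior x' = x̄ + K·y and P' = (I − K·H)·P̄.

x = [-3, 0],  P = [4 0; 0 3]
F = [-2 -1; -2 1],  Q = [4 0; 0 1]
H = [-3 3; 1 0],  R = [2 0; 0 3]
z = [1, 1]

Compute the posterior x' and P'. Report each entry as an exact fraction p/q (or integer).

x̄ = F·x = [6, 6]
P̄ = F·P·Fᵀ + Q = [23 13; 13 20]
y = z − H·x̄ = [1, -5]
S = H·P̄·Hᵀ + R = [155 -30; -30 26]
K = P̄·Hᵀ·S⁻¹ = [-9/313 533/626; 468/1565 529/626]
x' = x̄ + K·y = [1073/626, 6491/3130]
P' = (I − K·H)·P̄ = [1599/626 1587/626; 1587/626 8559/3130]

x' = [1073/626, 6491/3130]
P' = [1599/626 1587/626; 1587/626 8559/3130]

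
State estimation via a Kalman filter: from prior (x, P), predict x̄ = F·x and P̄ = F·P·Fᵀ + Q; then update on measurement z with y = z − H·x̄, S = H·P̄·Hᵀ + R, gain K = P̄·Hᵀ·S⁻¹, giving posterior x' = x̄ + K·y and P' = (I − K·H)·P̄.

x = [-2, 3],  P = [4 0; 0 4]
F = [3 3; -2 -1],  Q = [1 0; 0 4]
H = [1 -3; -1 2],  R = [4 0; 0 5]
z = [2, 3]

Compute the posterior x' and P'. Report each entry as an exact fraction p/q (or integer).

x' = [4953/4253, 1781/4253]
P' = [29276/4253 9768/4253; 9768/4253 4584/4253]

x̄ = F·x = [3, 1]
P̄ = F·P·Fᵀ + Q = [73 -36; -36 24]
y = z − H·x̄ = [2, 4]
S = H·P̄·Hᵀ + R = [509 -397; -397 318]
K = P̄·Hᵀ·S⁻¹ = [-7/4253 -1948/4253; -996/4253 -120/4253]
x' = x̄ + K·y = [4953/4253, 1781/4253]
P' = (I − K·H)·P̄ = [29276/4253 9768/4253; 9768/4253 4584/4253]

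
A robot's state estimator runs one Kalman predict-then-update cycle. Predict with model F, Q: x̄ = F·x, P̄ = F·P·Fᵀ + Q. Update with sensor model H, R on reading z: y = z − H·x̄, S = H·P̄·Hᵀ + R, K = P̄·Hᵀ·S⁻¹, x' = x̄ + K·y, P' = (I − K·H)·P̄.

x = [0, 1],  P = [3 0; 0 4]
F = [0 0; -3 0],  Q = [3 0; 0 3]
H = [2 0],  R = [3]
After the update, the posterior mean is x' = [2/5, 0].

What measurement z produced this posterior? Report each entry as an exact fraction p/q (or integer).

z = [1]

x̄ = F·x = [0, 0]
P̄ = F·P·Fᵀ + Q = [3 0; 0 30]
S = H·P̄·Hᵀ + R = [15]
K = P̄·Hᵀ·S⁻¹ = [2/5; 0]
x' − x̄ = [2/5, 0] = K·y
y = (KᵀK)⁻¹·Kᵀ·(x' − x̄) = [1]
z = y + H·x̄ = [1] + [0] = [1]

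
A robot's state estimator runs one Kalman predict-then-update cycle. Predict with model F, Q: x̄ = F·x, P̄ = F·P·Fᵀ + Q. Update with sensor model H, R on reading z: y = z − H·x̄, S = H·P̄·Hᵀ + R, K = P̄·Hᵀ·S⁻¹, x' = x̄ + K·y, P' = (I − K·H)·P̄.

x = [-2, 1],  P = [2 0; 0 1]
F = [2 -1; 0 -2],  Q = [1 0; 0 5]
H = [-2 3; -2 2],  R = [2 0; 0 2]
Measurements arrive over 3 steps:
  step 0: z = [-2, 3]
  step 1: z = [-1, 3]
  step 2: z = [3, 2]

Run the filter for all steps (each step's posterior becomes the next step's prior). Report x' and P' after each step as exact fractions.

step 0: x̄ = F·x = [-5, -2]
step 0: P̄ = F·P·Fᵀ + Q = [10 2; 2 9]
step 0: y = z − H·x̄ = [-6, -3]
step 0: S = H·P̄·Hᵀ + R = [99 74; 74 62]
step 0: K = P̄·Hᵀ·S⁻¹ = [158/331 -274/331; 195/331 -158/331]
step 0: x' = x̄ + K·y = [-1781/331, -1358/331]
step 0: P' = (I − K·H)·P̄ = [1138/331 864/331; 864/331 706/331]
step 1: x̄ = F·x = [-2204/331, 2716/331]
step 1: P̄ = F·P·Fᵀ + Q = [2133/331 -2044/331; -2044/331 4479/331]
step 1: y = z − H·x̄ = [-12887/331, -8847/331]
step 1: S = H·P̄·Hᵀ + R = [74033/331 55846/331; 55846/331 43462/331]
step 1: K = P̄·Hᵀ·S⁻¹ = [22084/149315 -57077/149315; 50007/149315 -19436/149315]
step 1: x' = x̄ + K·y = [-328479/149315, -202267/149315]
step 1: P' = (I − K·H)·P̄ = [215399/149315 158322/149315; 158322/149315 138886/149315]
step 2: x̄ = F·x = [-454691/149315, 404534/149315]
step 2: P̄ = F·P·Fᵀ + Q = [516509/149315 -355516/149315; -355516/149315 1302119/149315]
step 2: y = z − H·x̄ = [-1675039/149315, -283964/29863]
step 2: S = H·P̄·Hᵀ + R = [18349929/149315 2686782/29863; 2686782/29863 2083454/29863]
step 2: K = P̄·Hᵀ·S⁻¹ = [5216036/35784171 -4239151/11928057; 11932991/35784171 -1333444/11928057]
step 2: x' = x̄ + K·y = [-46554667/35784171, 1121387/35784171]
step 2: P' = (I − K·H)·P̄ = [48584431/35784171 35866978/35784171; 35866978/35784171 31866646/35784171]

step 0: x' = [-1781/331, -1358/331], P' = [1138/331 864/331; 864/331 706/331]
step 1: x' = [-328479/149315, -202267/149315], P' = [215399/149315 158322/149315; 158322/149315 138886/149315]
step 2: x' = [-46554667/35784171, 1121387/35784171], P' = [48584431/35784171 35866978/35784171; 35866978/35784171 31866646/35784171]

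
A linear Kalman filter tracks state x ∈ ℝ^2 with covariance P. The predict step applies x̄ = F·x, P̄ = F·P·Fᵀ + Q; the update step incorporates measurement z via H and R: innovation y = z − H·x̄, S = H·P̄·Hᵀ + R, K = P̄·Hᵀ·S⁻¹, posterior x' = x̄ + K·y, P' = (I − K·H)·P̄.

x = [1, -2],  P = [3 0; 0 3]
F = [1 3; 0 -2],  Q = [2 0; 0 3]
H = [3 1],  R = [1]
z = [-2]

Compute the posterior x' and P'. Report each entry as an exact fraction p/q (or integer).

x' = [-139/98, 433/196]
P' = [47/49 -243/98; -243/98 1419/196]

x̄ = F·x = [-5, 4]
P̄ = F·P·Fᵀ + Q = [32 -18; -18 15]
y = z − H·x̄ = [9]
S = H·P̄·Hᵀ + R = [196]
K = P̄·Hᵀ·S⁻¹ = [39/98; -39/196]
x' = x̄ + K·y = [-139/98, 433/196]
P' = (I − K·H)·P̄ = [47/49 -243/98; -243/98 1419/196]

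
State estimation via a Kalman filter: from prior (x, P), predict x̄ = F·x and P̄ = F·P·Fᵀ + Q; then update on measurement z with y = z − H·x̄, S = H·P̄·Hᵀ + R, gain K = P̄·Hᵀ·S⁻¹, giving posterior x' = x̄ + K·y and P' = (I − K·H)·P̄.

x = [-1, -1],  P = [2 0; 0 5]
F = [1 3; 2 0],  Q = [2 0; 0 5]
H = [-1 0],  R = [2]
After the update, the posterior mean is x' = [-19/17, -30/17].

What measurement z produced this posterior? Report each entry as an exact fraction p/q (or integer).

z = [1]

x̄ = F·x = [-4, -2]
P̄ = F·P·Fᵀ + Q = [49 4; 4 13]
S = H·P̄·Hᵀ + R = [51]
K = P̄·Hᵀ·S⁻¹ = [-49/51; -4/51]
x' − x̄ = [49/17, 4/17] = K·y
y = (KᵀK)⁻¹·Kᵀ·(x' − x̄) = [-3]
z = y + H·x̄ = [-3] + [4] = [1]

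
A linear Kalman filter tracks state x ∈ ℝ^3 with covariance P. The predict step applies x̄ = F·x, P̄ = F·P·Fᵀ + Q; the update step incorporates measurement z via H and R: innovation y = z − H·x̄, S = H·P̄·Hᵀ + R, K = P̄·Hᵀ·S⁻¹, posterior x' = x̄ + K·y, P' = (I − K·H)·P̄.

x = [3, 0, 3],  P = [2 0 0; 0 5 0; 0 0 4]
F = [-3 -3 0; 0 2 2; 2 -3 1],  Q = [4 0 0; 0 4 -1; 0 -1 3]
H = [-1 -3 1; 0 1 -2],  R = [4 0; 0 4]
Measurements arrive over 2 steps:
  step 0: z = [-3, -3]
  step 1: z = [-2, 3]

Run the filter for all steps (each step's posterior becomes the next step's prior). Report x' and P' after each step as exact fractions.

step 0: x̄ = F·x = [-9, 6, 9]
step 0: P̄ = F·P·Fᵀ + Q = [67 -30 33; -30 40 -23; 33 -23 60]
step 0: y = z − H·x̄ = [-3, 9]
step 0: S = H·P̄·Hᵀ + R = [383 -305; -305 376]
step 0: K = P̄·Hᵀ·S⁻¹ = [-8224/50983 -19688/50983; -16258/50983 -1527/50983; -7519/50983 -25489/50983]
step 0: x' = x̄ + K·y = [-611367/50983, 340929/50983, 252003/50983]
step 0: P' = (I − K·H)·P̄ = [1986357/50983 -765634/50983 -343441/50983; -765634/50983 333488/50983 169798/50983; -343441/50983 169798/50983 135877/50983]
step 1: x̄ = F·x = [811314/50983, 1185864/50983, -1993518/50983]
step 1: P̄ = F·P·Fᵀ + Q = [7301125/50983 3634734/50983 -10692723/50983; 3634734/50983 3439776/50983 -6895649/50983; -10692723/50983 -6895649/50983 18030702/50983]
step 1: y = z − H·x̄ = [6260458/50983, -5019951/50983]
step 1: S = H·P̄·Hᵀ + R = [141061487/50983 -119670455/50983; -119670455/50983 103349112/50983]
step 1: K = P̄·Hᵀ·S⁻¹ = [148844100/5051911793 1395386770/5051911793; -1819207414/5051911793 -1264215149/5051911793; -670262797/5051911793 -2875940497/5051911793]
step 1: x' = x̄ + K·y = [-38723774796/5051911793, 18596528633/5051911793, 3331526009/5051911793]
step 1: P' = (I − K·H)·P̄ = [123043280675/5051911793 -50571772246/5051911793 -28076659663/5051911793; -50571772246/5051911793 24150812880/5051911793 14603836738/5051911793; -28076659663/5051911793 14603836738/5051911793 13053799363/5051911793]

step 0: x' = [-611367/50983, 340929/50983, 252003/50983], P' = [1986357/50983 -765634/50983 -343441/50983; -765634/50983 333488/50983 169798/50983; -343441/50983 169798/50983 135877/50983]
step 1: x' = [-38723774796/5051911793, 18596528633/5051911793, 3331526009/5051911793], P' = [123043280675/5051911793 -50571772246/5051911793 -28076659663/5051911793; -50571772246/5051911793 24150812880/5051911793 14603836738/5051911793; -28076659663/5051911793 14603836738/5051911793 13053799363/5051911793]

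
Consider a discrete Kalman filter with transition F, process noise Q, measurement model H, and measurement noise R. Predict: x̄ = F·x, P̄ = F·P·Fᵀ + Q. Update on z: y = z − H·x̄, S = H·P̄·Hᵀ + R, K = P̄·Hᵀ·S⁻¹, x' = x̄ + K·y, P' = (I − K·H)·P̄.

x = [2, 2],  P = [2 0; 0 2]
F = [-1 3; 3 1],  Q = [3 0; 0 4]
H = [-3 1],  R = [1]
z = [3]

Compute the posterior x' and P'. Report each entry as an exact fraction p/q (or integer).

x' = [445/232, 253/29]
P' = [575/232 207/29; 207/29 624/29]

x̄ = F·x = [4, 8]
P̄ = F·P·Fᵀ + Q = [23 0; 0 24]
y = z − H·x̄ = [7]
S = H·P̄·Hᵀ + R = [232]
K = P̄·Hᵀ·S⁻¹ = [-69/232; 3/29]
x' = x̄ + K·y = [445/232, 253/29]
P' = (I − K·H)·P̄ = [575/232 207/29; 207/29 624/29]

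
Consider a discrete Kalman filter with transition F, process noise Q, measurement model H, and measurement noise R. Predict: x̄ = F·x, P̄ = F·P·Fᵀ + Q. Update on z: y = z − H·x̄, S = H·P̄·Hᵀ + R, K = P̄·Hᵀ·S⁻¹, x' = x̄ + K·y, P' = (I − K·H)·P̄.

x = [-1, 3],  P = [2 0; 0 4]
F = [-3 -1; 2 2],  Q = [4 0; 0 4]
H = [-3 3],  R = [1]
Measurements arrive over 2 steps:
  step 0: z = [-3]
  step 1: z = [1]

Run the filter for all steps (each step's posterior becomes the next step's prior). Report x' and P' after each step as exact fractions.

step 0: x̄ = F·x = [0, 4]
step 0: P̄ = F·P·Fᵀ + Q = [26 -20; -20 28]
step 0: y = z − H·x̄ = [-15]
step 0: S = H·P̄·Hᵀ + R = [847]
step 0: K = P̄·Hᵀ·S⁻¹ = [-138/847; 144/847]
step 0: x' = x̄ + K·y = [2070/847, 1228/847]
step 0: P' = (I − K·H)·P̄ = [2978/847 2932/847; 2932/847 2980/847]
step 1: x̄ = F·x = [-7438/847, 6596/847]
step 1: P̄ = F·P·Fᵀ + Q = [50762/847 -47284/847; -47284/847 50676/847]
step 1: y = z − H·x̄ = [-41255/847]
step 1: S = H·P̄·Hᵀ + R = [1764901/847]
step 1: K = P̄·Hᵀ·S⁻¹ = [-294138/1764901; 293880/1764901]
step 1: x' = x̄ + K·y = [-1171984/1764901, -569932/1764901]
step 1: P' = (I − K·H)·P̄ = [3627794/1764901 3529748/1764901; 3529748/1764901 3627708/1764901]

step 0: x' = [2070/847, 1228/847], P' = [2978/847 2932/847; 2932/847 2980/847]
step 1: x' = [-1171984/1764901, -569932/1764901], P' = [3627794/1764901 3529748/1764901; 3529748/1764901 3627708/1764901]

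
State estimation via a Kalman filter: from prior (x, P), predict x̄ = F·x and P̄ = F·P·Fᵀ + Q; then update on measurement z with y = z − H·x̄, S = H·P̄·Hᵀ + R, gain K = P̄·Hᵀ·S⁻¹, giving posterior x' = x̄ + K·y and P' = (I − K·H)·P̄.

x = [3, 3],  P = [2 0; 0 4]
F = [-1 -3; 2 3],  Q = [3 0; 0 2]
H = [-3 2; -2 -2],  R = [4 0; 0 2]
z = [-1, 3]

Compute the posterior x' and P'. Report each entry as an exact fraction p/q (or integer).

x̄ = F·x = [-12, 15]
P̄ = F·P·Fᵀ + Q = [41 -40; -40 46]
y = z − H·x̄ = [-67, 9]
S = H·P̄·Hᵀ + R = [1037 -18; -18 30]
K = P̄·Hᵀ·S⁻¹ = [-1021/5131 -2864/15393; 1024/5131 -1438/5131]
x' = x̄ + K·y = [-251/733, -655/733]
P' = (I − K·H)·P̄ = [3596/15393 -244/5131; -244/5131 1682/5131]

x' = [-251/733, -655/733]
P' = [3596/15393 -244/5131; -244/5131 1682/5131]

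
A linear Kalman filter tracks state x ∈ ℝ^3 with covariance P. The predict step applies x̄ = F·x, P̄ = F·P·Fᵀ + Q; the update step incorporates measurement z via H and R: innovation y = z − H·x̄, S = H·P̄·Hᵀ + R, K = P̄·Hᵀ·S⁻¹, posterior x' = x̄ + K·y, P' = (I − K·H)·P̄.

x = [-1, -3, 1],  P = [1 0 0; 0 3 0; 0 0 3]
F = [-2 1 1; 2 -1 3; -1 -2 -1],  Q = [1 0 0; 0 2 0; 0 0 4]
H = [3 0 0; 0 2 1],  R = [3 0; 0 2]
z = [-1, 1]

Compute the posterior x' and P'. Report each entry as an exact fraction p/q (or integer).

x' = [-1558/4937, -10593/4937, 27013/4937]
P' = [1597/4937 493/4937 -992/4937; 493/4937 20942/4937 -37292/4937; -992/4937 -37292/4937 75138/4937]

x̄ = F·x = [0, 4, 6]
P̄ = F·P·Fᵀ + Q = [11 2 -7; 2 36 -5; -7 -5 20]
y = z − H·x̄ = [-1, -13]
S = H·P̄·Hᵀ + R = [102 -9; -9 146]
K = P̄·Hᵀ·S⁻¹ = [1597/4937 -3/4937; 493/4937 2296/4937; -992/4937 277/4937]
x' = x̄ + K·y = [-1558/4937, -10593/4937, 27013/4937]
P' = (I − K·H)·P̄ = [1597/4937 493/4937 -992/4937; 493/4937 20942/4937 -37292/4937; -992/4937 -37292/4937 75138/4937]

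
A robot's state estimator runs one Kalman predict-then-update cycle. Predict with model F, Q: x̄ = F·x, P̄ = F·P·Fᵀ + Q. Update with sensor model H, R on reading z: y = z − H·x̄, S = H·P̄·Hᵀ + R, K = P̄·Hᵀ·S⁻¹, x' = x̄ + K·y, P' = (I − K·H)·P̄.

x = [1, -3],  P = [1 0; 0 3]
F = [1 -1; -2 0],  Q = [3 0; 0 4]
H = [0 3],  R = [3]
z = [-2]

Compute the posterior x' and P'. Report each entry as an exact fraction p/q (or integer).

x̄ = F·x = [4, -2]
P̄ = F·P·Fᵀ + Q = [7 -2; -2 8]
y = z − H·x̄ = [4]
S = H·P̄·Hᵀ + R = [75]
K = P̄·Hᵀ·S⁻¹ = [-2/25; 8/25]
x' = x̄ + K·y = [92/25, -18/25]
P' = (I − K·H)·P̄ = [163/25 -2/25; -2/25 8/25]

x' = [92/25, -18/25]
P' = [163/25 -2/25; -2/25 8/25]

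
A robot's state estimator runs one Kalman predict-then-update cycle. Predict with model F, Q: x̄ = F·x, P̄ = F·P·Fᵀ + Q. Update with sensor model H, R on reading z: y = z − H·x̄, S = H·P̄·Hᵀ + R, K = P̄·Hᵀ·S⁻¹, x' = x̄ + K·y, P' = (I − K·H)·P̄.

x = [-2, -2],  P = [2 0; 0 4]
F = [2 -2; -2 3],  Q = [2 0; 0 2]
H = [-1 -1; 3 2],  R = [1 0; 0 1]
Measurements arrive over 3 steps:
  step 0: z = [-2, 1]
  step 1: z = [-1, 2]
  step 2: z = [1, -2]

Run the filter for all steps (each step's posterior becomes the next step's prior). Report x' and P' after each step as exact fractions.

step 0: x' = [-94/43, 162/43], P' = [886/215 -1236/215; -1236/215 1766/215]
step 1: x' = [-64854/123055, 42346/24611], P' = [576326/123055 -160812/24611; -160812/24611 229100/24611]
step 2: x' = [-28643582/79368665, -35056892/79368665], P' = [374081674/79368665 -521940996/79368665; -521940996/79368665 743541194/79368665]

step 0: x̄ = F·x = [0, -2]
step 0: P̄ = F·P·Fᵀ + Q = [26 -32; -32 46]
step 0: y = z − H·x̄ = [-4, 5]
step 0: S = H·P̄·Hᵀ + R = [9 -10; -10 35]
step 0: K = P̄·Hᵀ·S⁻¹ = [70/43 186/215; -106/43 -176/215]
step 0: x' = x̄ + K·y = [-94/43, 162/43]
step 0: P' = (I − K·H)·P̄ = [886/215 -1236/215; -1236/215 1766/215]
step 1: x̄ = F·x = [-512/43, 674/43]
step 1: P̄ = F·P·Fᵀ + Q = [20926/215 -5300/43; -5300/43 6940/43]
step 1: y = z − H·x̄ = [119/43, 274/43]
step 1: S = H·P̄·Hᵀ + R = [2841/215 322/215; 322/215 9349/215]
step 1: K = P̄·Hᵀ·S⁻¹ = [227734/123055 120858/123055; -68288/24611 -24236/24611]
step 1: x' = x̄ + K·y = [-64854/123055, 42346/24611]
step 1: P' = (I − K·H)·P̄ = [576326/123055 -160812/24611; -160812/24611 229100/24611]
step 2: x̄ = F·x = [-553168/123055, 764898/123055]
step 2: P̄ = F·P·Fᵀ + Q = [13565894/123055 -17218904/123055; -17218904/123055 22509634/123055]
step 2: y = z − H·x̄ = [66957/24611, -116402/123055]
step 2: S = H·P̄·Hᵀ + R = [352155/24611 75514/24611; 75514/24611 5627789/123055]
step 2: K = P̄·Hᵀ·S⁻¹ = [147859322/79368665 921918/933749; -221600198/79368665 -926360/933749]
step 2: x' = x̄ + K·y = [-28643582/79368665, -35056892/79368665]
step 2: P' = (I − K·H)·P̄ = [374081674/79368665 -521940996/79368665; -521940996/79368665 743541194/79368665]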